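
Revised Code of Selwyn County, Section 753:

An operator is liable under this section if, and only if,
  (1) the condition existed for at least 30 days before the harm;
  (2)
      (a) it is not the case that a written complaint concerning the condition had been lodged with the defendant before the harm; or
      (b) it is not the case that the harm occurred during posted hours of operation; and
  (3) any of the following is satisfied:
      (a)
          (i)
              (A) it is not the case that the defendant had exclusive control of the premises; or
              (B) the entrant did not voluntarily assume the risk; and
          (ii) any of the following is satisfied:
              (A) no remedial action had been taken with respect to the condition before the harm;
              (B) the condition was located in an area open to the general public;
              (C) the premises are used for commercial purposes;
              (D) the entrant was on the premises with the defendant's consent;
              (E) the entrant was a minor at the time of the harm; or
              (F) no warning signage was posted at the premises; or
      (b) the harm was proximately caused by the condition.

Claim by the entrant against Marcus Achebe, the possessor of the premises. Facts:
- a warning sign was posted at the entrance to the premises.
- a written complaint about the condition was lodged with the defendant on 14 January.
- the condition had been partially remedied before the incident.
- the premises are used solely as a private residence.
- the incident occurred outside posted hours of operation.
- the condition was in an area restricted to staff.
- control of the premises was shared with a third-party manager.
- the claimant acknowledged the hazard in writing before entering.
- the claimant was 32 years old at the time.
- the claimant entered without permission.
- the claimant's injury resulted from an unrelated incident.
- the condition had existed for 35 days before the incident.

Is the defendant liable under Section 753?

(1) condition ≥30 days old — satisfied.
(a) not (complaint lodged) — not satisfied.
(b) not (during posted hours) — holds.
So (2) is satisfied (F OR T).
(A) not (exclusive control) — satisfied.
(B) no assumed risk — not met.
So (i) is satisfied (T OR F).
(A) no remedial action — not satisfied.
(B) public area — fails.
(C) commercial use — fails.
(D) consent to enter — not met.
(E) entrant a minor — not satisfied.
(F) no signage posted — not met.
(ii): F OR F OR F OR F OR F OR F → false.
So (a) is not satisfied (T AND F).
(b) proximate cause — not met.
(3) = F OR F = false.
So Overall is not satisfied (T AND T AND F).

No — not liable.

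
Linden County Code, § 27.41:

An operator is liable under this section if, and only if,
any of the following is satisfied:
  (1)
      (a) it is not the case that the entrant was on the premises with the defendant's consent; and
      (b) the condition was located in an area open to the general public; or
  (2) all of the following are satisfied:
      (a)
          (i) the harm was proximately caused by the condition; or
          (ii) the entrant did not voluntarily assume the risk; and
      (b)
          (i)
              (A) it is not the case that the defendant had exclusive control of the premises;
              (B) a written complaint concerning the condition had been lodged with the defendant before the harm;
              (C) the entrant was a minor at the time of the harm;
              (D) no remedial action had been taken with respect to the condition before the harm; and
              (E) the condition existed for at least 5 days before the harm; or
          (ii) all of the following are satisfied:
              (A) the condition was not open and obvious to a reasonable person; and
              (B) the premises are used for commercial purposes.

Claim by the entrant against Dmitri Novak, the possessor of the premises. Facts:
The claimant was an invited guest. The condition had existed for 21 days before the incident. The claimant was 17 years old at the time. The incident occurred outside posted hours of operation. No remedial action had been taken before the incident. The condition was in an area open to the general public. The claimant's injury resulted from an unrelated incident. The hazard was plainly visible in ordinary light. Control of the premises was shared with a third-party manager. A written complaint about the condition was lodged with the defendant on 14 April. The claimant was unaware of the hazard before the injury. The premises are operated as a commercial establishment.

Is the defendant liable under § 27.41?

(a) not (consent to enter) — fails.
(b) public area — met.
(1) = F AND T = false.
(i) proximate cause — not met.
(ii) no assumed risk — satisfied.
So (a) is satisfied (F OR T).
(A) not (exclusive control) — holds.
(B) complaint lodged — satisfied.
(C) entrant a minor — met.
(D) no remedial action — holds.
(E) condition ≥5 days old — holds.
So (i) is satisfied (T AND T AND T AND T AND T).
(A) not open/obvious — not met.
(B) commercial use — holds.
(ii): F AND T → false.
So (b) is satisfied (T OR F).
So (2) is satisfied (T AND T).
So Overall is satisfied (F OR T).

Yes — liable.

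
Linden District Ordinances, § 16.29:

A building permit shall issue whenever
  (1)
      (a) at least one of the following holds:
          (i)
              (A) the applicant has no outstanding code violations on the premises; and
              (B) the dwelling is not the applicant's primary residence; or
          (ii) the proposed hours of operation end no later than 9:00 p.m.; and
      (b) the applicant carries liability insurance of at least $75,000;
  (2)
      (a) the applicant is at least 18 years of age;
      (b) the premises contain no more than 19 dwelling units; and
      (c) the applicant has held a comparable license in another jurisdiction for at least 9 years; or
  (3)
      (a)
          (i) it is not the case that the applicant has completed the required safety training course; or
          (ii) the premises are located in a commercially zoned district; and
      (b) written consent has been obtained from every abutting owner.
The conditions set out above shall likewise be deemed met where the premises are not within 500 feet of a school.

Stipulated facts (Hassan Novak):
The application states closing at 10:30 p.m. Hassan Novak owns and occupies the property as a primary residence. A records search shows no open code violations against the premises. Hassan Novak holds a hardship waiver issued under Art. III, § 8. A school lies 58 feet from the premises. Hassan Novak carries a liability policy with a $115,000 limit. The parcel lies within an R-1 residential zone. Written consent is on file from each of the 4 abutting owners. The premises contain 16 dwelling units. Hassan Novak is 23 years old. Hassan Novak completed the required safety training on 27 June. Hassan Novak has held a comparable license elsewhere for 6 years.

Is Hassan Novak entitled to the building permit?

No — denied.

(A) no code violations — holds.
(B) not (primary residence) — not met.
So (i) is not satisfied (T AND F).
(ii) closes by 9 p.m. — not satisfied.
So (a) is not satisfied (F OR F).
(b) insurance ≥ $75,000 — holds.
(1): F AND T → false.
(a) age ≥ 18 — met.
(b) ≤ 19 units — met.
(c) prior license ≥ 9 yr — not met.
So (2) is not satisfied (T AND T AND F).
(i) not (safety training) — not met.
(ii) commercially zoned — not met.
(a) = F OR F = false.
(b) all abutters consent — satisfied.
(3): F AND T → false.
Overall = F OR F OR F = false.
Exception (≥500 ft from school) — not satisfied.
Result: main false OR exception false → false.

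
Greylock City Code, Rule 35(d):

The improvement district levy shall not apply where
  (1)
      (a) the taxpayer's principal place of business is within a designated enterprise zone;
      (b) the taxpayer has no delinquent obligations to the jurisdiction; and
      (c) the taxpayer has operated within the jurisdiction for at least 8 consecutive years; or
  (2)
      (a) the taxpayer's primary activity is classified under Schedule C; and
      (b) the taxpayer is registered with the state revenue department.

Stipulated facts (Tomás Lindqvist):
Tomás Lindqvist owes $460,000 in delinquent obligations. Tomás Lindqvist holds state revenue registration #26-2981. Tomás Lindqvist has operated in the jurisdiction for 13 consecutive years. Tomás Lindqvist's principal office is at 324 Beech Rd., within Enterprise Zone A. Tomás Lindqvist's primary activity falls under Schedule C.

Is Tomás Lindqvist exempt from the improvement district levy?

(a) in enterprise zone — met.
(b) no delinquency — not met.
(c) ≥ 8 yrs in jurisdiction — met.
(1) = T AND F AND T = false.
(a) Schedule C activity — met.
(b) state-registered — met.
(2): T AND T → true.
So Overall is satisfied (F OR T).

Yes — exempt.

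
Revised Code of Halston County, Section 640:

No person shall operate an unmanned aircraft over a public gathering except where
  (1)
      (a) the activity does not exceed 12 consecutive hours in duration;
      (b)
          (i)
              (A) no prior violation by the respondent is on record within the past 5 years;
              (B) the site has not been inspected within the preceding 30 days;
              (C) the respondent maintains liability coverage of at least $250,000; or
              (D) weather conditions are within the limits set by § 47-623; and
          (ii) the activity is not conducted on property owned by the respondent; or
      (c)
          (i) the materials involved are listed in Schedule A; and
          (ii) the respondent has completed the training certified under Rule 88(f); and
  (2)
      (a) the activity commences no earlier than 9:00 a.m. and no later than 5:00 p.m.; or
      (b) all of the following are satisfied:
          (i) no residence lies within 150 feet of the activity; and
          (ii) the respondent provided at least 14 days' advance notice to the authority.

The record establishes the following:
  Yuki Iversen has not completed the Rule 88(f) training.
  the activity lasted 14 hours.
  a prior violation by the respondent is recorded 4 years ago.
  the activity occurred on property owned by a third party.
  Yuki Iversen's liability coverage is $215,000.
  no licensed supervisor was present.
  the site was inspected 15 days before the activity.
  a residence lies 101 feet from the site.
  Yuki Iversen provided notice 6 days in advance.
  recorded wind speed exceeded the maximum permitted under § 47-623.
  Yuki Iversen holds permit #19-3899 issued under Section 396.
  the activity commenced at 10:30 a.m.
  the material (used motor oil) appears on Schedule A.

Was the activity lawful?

(a) ≤ 12 hrs duration — fails.
(A) no prior violation — not satisfied.
(B) not (site inspected) — fails.
(C) coverage ≥ $250,000 — fails.
(D) weather ok — not satisfied.
So (i) is not satisfied (F OR F OR F OR F).
(ii) not (own property) — met.
(b): F AND T → false.
(i) Schedule A material — met.
(ii) training certified — not satisfied.
So (c) is not satisfied (T AND F).
So (1) is not satisfied (F OR F OR F).
(a) start within hours — holds.
(i) no residence in 150 ft — not satisfied.
(ii) ≥14 days' notice — not met.
So (b) is not satisfied (F AND F).
(2): T OR F → true.
So Overall is not satisfied (F AND T).

No — unlawful.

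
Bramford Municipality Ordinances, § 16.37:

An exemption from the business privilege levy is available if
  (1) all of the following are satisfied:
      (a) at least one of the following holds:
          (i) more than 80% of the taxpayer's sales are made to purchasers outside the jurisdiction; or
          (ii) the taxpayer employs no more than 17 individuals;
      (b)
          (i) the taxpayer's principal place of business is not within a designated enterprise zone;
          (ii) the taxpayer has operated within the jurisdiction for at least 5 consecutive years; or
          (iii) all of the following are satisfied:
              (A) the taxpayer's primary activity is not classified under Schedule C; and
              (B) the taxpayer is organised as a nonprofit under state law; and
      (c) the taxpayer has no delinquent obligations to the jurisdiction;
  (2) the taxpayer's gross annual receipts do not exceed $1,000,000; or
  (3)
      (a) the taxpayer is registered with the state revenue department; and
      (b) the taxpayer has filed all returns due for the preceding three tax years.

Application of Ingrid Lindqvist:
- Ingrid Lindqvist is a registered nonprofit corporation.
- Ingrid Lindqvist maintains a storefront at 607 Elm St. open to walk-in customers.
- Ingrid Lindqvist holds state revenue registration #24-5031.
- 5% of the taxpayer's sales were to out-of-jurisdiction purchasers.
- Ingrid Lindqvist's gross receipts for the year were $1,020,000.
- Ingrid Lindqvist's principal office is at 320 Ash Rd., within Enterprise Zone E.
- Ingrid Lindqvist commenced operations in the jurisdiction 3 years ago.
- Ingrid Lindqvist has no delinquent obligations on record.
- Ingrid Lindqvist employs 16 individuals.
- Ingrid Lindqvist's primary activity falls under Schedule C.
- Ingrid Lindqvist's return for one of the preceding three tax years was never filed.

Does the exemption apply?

(i) >80% out-of-jur. sales — not satisfied.
(ii) ≤ 17 employees — satisfied.
So (a) is satisfied (F OR T).
(i) not (in enterprise zone) — fails.
(ii) ≥ 5 yrs in jurisdiction — not met.
(A) not (Schedule C activity) — not satisfied.
(B) nonprofit — met.
(iii): F AND T → false.
(b): F OR F OR F → false.
(c) no delinquency — satisfied.
(1) = T AND F AND T = false.
(2) receipts ≤ $1,000,000 — not met.
(a) state-registered — satisfied.
(b) returns current — not met.
(3): T AND F → false.
Overall: F OR F OR F → false.

No — not exempt.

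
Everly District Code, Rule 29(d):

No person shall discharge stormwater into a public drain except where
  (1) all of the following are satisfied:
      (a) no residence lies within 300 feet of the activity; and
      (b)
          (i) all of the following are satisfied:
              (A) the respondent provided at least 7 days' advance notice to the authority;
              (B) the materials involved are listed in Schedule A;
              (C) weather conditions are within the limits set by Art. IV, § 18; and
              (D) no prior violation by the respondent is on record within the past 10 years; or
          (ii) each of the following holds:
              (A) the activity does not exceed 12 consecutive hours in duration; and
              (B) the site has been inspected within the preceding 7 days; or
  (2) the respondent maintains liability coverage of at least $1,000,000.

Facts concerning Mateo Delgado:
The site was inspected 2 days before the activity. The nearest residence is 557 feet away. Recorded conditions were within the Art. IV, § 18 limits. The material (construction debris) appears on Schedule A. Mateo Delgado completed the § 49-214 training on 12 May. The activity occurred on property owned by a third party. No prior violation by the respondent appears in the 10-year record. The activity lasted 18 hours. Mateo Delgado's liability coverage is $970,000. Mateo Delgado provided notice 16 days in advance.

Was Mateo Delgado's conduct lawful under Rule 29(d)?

Yes — lawful.

(a) no residence in 300 ft — met.
(A) ≥7 days' notice — satisfied.
(B) Schedule A material — satisfied.
(C) weather ok — met.
(D) no prior violation — satisfied.
(i): T AND T AND T AND T → true.
(A) ≤ 12 hrs duration — not met.
(B) site inspected — holds.
So (ii) is not satisfied (F AND T).
So (b) is satisfied (T OR F).
(1): T AND T → true.
(2) coverage ≥ $1,000,000 — not met.
Overall: T OR F → true.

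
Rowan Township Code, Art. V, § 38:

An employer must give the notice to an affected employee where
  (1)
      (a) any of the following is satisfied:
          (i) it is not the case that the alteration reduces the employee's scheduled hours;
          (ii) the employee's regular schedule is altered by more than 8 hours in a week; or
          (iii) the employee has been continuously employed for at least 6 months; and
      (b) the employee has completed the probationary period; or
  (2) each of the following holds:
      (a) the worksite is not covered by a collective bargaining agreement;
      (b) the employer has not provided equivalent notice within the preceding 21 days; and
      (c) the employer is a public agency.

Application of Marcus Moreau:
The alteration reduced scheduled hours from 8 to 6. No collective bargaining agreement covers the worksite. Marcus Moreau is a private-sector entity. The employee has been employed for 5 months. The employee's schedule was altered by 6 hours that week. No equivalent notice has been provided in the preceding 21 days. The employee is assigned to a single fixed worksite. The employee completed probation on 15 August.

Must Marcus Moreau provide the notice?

(i) not (hours reduced) — not met.
(ii) schedule shift > 8h — not met.
(iii) tenure ≥ 6 mo. — not met.
(a): F OR F OR F → false.
(b) past probation — holds.
So (1) is not satisfied (F AND T).
(a) no CBA — holds.
(b) no recent notice — satisfied.
(c) public agency — not satisfied.
(2) = T AND T AND F = false.
Overall = F OR F = false.

No — not required.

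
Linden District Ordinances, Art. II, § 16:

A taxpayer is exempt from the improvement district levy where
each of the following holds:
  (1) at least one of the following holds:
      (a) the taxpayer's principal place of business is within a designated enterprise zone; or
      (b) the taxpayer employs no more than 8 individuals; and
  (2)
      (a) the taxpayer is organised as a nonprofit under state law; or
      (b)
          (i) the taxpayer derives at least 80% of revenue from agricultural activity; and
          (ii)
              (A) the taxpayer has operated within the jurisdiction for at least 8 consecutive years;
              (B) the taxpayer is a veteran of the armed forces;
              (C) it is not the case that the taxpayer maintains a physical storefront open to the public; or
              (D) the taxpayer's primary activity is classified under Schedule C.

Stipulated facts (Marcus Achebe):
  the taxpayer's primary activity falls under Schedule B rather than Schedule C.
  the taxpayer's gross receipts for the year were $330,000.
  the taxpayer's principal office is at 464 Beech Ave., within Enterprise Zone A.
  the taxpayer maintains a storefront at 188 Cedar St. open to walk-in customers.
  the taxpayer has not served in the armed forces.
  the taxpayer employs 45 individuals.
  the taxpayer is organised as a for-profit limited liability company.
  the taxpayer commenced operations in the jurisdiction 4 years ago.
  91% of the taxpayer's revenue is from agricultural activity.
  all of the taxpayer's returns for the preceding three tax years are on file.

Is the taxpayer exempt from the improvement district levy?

(a) in enterprise zone — met.
(b) ≤ 8 employees — not satisfied.
So (1) is satisfied (T OR F).
(a) nonprofit — fails.
(i) ≥80% agricultural — met.
(A) ≥ 8 yrs in jurisdiction — not satisfied.
(B) veteran — not satisfied.
(C) not (has storefront) — fails.
(D) Schedule C activity — not satisfied.
So (ii) is not satisfied (F OR F OR F OR F).
So (b) is not satisfied (T AND F).
(2): F OR F → false.
Overall = T AND F = false.

No — not exempt.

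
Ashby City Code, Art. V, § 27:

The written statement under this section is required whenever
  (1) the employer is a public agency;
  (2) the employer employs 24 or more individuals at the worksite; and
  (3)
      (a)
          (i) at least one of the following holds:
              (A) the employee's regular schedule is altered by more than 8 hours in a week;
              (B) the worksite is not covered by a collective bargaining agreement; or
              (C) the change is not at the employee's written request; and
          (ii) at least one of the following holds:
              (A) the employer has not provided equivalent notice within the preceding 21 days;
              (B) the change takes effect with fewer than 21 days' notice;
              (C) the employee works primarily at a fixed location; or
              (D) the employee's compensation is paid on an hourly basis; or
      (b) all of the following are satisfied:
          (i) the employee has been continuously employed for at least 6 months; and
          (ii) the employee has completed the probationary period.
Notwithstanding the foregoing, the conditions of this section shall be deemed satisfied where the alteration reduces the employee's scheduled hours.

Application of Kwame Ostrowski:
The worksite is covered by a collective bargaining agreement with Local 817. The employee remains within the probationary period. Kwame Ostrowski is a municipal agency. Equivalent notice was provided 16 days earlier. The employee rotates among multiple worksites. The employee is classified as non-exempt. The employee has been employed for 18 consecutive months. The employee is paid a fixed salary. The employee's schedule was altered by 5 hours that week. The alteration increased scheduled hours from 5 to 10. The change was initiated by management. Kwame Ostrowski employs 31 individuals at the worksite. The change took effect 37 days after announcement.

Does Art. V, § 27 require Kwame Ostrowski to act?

(1) public agency — met.
(2) ≥ 24 at site — met.
(A) schedule shift > 8h — fails.
(B) no CBA — not met.
(C) not employee-requested — met.
So (i) is satisfied (F OR F OR T).
(A) no recent notice — not satisfied.
(B) < 21 days' notice — fails.
(C) fixed location — fails.
(D) hourly-paid — fails.
(ii): F OR F OR F OR F → false.
So (a) is not satisfied (T AND F).
(i) tenure ≥ 6 mo. — satisfied.
(ii) past probation — fails.
(b): T AND F → false.
(3) = F OR F = false.
Overall = T AND T AND F = false.
Exception (hours reduced) — not satisfied.
Result: main false OR exception false → false.

No — not required.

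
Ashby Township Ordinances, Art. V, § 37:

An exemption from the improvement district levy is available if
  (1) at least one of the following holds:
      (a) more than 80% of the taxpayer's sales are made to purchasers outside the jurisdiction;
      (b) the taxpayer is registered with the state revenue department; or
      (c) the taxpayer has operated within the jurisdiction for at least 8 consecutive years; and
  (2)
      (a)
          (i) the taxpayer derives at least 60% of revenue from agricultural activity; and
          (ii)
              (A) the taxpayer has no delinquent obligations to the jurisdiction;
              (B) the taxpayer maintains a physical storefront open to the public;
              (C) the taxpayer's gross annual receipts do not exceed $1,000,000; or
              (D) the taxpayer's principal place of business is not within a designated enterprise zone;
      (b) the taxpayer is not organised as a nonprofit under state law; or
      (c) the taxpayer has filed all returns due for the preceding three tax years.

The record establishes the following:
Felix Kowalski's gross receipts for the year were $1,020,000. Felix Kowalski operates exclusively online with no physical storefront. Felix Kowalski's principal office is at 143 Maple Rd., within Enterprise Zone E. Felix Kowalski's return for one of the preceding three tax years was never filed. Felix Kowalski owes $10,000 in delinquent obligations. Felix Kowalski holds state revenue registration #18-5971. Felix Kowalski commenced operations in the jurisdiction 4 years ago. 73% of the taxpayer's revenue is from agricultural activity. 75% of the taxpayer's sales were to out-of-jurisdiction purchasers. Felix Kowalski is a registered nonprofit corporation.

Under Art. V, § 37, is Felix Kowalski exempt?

No — not exempt.

(a) >80% out-of-jur. sales — not met.
(b) state-registered — satisfied.
(c) ≥ 8 yrs in jurisdiction — fails.
(1) = F OR T OR F = true.
(i) ≥60% agricultural — met.
(A) no delinquency — not satisfied.
(B) has storefront — fails.
(C) receipts ≤ $1,000,000 — not met.
(D) not (in enterprise zone) — not satisfied.
(ii): F OR F OR F OR F → false.
(a) = T AND F = false.
(b) not (nonprofit) — fails.
(c) returns current — not met.
(2): F OR F OR F → false.
Overall: T AND F → false.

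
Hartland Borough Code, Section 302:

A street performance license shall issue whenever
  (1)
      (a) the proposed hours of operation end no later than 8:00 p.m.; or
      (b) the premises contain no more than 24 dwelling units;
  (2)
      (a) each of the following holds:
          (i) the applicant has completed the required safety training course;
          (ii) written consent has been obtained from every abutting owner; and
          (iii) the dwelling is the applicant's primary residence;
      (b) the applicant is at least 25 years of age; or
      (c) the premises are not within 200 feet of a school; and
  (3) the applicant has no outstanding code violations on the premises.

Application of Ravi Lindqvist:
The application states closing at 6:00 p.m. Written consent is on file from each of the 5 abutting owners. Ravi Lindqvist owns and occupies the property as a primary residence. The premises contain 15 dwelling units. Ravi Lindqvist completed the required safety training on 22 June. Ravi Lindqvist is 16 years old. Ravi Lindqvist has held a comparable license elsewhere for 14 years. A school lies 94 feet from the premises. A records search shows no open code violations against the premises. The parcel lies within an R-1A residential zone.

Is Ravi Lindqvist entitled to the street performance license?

Yes — granted.

(a) closes by 8 p.m. — holds.
(b) ≤ 24 units — satisfied.
(1) = T OR T = true.
(i) safety training — met.
(ii) all abutters consent — satisfied.
(iii) primary residence — satisfied.
(a): T AND T AND T → true.
(b) age ≥ 25 — fails.
(c) ≥200 ft from school — not satisfied.
(2) = T OR F OR F = true.
(3) no code violations — satisfied.
Overall: T AND T AND T → true.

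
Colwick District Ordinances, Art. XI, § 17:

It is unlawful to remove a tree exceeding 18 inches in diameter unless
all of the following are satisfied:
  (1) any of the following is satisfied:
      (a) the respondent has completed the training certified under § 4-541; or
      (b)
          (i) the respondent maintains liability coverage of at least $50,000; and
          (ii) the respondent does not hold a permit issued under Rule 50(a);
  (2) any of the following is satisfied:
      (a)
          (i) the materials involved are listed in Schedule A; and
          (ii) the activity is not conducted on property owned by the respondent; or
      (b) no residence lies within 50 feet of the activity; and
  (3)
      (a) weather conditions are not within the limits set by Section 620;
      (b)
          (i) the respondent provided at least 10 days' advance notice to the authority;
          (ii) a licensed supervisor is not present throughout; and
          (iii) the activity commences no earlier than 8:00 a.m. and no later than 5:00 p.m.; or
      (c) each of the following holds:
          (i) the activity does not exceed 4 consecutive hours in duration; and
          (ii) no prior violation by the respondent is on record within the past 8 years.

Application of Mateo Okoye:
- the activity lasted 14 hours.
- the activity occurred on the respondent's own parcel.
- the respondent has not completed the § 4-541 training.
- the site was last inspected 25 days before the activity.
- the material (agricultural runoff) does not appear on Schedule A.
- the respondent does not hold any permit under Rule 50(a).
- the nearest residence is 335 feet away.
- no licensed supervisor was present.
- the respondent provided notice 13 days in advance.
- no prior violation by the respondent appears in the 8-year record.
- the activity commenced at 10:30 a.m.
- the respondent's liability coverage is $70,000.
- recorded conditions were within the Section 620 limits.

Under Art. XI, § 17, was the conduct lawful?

(a) training certified — not met.
(i) coverage ≥ $50,000 — satisfied.
(ii) not (holds permit) — satisfied.
So (b) is satisfied (T AND T).
So (1) is satisfied (F OR T).
(i) Schedule A material — not met.
(ii) not (own property) — fails.
(a) = F AND F = false.
(b) no residence in 50 ft — satisfied.
So (2) is satisfied (F OR T).
(a) not (weather ok) — not satisfied.
(i) ≥10 days' notice — satisfied.
(ii) not (supervisor present) — holds.
(iii) start within hours — holds.
(b): T AND T AND T → true.
(i) ≤ 4 hrs duration — not satisfied.
(ii) no prior violation — met.
(c): F AND T → false.
(3) = F OR T OR F = true.
Overall: T AND T AND T → true.

Yes — lawful.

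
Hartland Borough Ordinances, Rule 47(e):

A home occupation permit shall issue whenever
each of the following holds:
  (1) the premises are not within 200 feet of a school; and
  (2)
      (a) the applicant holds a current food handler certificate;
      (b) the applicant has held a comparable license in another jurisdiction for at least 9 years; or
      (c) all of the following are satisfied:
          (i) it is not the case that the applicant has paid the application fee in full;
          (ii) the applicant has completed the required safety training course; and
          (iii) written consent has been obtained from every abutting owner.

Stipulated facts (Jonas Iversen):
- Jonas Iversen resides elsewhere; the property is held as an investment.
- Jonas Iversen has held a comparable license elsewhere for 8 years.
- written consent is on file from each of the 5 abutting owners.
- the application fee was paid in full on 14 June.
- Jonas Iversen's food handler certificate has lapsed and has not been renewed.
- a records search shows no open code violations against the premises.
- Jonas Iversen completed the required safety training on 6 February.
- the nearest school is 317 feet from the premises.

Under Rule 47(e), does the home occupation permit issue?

(1) ≥200 ft from school — satisfied.
(a) food handler cert. — not met.
(b) prior license ≥ 9 yr — fails.
(i) not (fee paid) — not satisfied.
(ii) safety training — holds.
(iii) all abutters consent — holds.
(c): F AND T AND T → false.
(2) = F OR F OR F = false.
Overall = T AND F = false.

No — denied.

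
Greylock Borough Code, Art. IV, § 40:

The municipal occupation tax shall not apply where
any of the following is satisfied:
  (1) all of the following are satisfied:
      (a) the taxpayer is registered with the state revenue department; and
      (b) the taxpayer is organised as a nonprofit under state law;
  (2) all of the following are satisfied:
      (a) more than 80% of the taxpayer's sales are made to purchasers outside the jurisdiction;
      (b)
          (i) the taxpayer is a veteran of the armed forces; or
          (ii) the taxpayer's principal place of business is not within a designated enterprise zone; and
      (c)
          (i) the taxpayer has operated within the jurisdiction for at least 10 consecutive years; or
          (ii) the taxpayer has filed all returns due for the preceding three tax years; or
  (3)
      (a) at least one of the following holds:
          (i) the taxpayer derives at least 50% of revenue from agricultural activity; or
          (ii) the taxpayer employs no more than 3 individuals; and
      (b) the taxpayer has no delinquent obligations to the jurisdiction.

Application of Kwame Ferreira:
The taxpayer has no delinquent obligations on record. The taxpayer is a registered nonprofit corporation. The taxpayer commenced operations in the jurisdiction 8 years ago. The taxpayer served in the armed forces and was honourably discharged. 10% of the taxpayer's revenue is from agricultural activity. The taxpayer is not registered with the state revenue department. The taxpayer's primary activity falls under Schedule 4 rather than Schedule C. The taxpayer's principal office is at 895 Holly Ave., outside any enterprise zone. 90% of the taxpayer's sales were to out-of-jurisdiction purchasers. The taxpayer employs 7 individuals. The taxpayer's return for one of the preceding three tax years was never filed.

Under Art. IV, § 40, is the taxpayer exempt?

No — not exempt.

(a) state-registered — not satisfied.
(b) nonprofit — met.
(1): F AND T → false.
(a) >80% out-of-jur. sales — holds.
(i) veteran — met.
(ii) not (in enterprise zone) — holds.
(b): T OR T → true.
(i) ≥ 10 yrs in jurisdiction — not met.
(ii) returns current — fails.
(c) = F OR F = false.
(2): T AND T AND F → false.
(i) ≥50% agricultural — not met.
(ii) ≤ 3 employees — not met.
(a) = F OR F = false.
(b) no delinquency — holds.
(3): F AND T → false.
So Overall is not satisfied (F OR F OR F).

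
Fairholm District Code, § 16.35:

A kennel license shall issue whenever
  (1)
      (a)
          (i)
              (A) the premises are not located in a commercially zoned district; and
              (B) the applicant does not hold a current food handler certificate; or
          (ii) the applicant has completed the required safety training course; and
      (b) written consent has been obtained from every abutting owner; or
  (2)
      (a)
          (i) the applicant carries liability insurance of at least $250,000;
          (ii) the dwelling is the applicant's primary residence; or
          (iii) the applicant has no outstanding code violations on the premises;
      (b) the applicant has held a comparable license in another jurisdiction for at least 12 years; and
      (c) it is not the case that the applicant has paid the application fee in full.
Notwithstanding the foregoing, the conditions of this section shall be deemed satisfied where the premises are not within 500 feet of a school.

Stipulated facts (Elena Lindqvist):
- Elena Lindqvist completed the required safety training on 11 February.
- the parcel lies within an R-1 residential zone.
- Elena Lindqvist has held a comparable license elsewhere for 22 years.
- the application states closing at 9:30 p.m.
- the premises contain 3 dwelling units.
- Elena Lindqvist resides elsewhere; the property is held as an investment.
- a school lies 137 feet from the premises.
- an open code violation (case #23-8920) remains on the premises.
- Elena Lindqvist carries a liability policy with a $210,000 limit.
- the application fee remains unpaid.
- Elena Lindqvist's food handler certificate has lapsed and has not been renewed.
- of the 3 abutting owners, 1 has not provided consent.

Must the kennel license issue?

(A) not (commercially zoned) — met.
(B) not (food handler cert.) — met.
So (i) is satisfied (T AND T).
(ii) safety training — met.
So (a) is satisfied (T OR T).
(b) all abutters consent — not satisfied.
So (1) is not satisfied (T AND F).
(i) insurance ≥ $250,000 — not met.
(ii) primary residence — not satisfied.
(iii) no code violations — not met.
So (a) is not satisfied (F OR F OR F).
(b) prior license ≥ 12 yr — satisfied.
(c) not (fee paid) — met.
(2): F AND T AND T → false.
Overall = F OR F = false.
Exception (≥500 ft from school) — not satisfied.
Result: main false OR exception false → false.

No — denied.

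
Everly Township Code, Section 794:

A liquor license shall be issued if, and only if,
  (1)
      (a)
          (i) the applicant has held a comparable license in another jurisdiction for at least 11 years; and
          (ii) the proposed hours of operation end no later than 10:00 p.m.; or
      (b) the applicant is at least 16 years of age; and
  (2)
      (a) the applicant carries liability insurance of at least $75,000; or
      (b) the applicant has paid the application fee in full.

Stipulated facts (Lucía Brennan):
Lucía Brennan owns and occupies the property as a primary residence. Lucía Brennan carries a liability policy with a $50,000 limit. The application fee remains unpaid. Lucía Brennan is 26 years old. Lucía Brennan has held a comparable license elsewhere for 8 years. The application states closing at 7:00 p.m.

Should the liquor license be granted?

(i) prior license ≥ 11 yr — not met.
(ii) closes by 10 p.m. — satisfied.
So (a) is not satisfied (F AND T).
(b) age ≥ 16 — holds.
So (1) is satisfied (F OR T).
(a) insurance ≥ $75,000 — not satisfied.
(b) fee paid — not satisfied.
(2): F OR F → false.
Overall = T AND F = false.

No — denied.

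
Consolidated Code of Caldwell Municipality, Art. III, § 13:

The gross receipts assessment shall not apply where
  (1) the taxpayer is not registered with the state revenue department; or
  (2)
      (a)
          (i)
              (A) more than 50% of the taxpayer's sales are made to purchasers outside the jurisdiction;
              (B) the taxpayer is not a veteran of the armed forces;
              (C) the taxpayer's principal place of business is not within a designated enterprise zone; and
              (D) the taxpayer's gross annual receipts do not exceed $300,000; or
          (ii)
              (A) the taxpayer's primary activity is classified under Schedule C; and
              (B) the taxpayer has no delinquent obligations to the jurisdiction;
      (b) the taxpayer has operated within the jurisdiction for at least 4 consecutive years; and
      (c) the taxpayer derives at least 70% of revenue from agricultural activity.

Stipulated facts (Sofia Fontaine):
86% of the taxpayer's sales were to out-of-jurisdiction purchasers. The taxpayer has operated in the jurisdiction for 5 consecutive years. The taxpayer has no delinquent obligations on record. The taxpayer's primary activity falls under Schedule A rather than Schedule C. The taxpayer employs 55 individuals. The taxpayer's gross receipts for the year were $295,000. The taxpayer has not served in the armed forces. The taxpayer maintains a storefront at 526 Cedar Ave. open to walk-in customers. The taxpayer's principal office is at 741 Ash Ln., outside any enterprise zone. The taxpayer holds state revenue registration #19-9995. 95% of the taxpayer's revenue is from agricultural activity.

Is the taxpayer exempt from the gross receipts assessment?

Yes — exempt.

(1) not (state-registered) — not satisfied.
(A) >50% out-of-jur. sales — holds.
(B) not (veteran) — met.
(C) not (in enterprise zone) — met.
(D) receipts ≤ $300,000 — met.
So (i) is satisfied (T AND T AND T AND T).
(A) Schedule C activity — not satisfied.
(B) no delinquency — satisfied.
So (ii) is not satisfied (F AND T).
(a) = T OR F = true.
(b) ≥ 4 yrs in jurisdiction — satisfied.
(c) ≥70% agricultural — met.
(2): T AND T AND T → true.
So Overall is satisfied (F OR T).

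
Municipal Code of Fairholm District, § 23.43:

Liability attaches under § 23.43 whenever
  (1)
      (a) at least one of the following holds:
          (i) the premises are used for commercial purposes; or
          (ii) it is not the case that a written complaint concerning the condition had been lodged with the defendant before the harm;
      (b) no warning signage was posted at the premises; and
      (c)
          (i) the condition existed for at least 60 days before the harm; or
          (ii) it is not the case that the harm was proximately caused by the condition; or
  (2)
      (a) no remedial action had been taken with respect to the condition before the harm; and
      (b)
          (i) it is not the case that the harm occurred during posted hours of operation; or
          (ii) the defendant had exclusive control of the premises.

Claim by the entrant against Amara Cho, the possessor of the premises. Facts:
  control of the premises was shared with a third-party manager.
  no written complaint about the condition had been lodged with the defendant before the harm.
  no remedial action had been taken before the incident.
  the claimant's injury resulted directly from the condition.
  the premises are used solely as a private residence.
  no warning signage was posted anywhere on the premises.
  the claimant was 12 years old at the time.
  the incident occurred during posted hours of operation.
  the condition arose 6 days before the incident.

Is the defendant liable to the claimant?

No — not liable.

(i) commercial use — not satisfied.
(ii) not (complaint lodged) — holds.
(a): F OR T → true.
(b) no signage posted — holds.
(i) condition ≥60 days old — fails.
(ii) not (proximate cause) — fails.
So (c) is not satisfied (F OR F).
So (1) is not satisfied (T AND T AND F).
(a) no remedial action — met.
(i) not (during posted hours) — not met.
(ii) exclusive control — not met.
(b) = F OR F = false.
(2) = T AND F = false.
So Overall is not satisfied (F OR F).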